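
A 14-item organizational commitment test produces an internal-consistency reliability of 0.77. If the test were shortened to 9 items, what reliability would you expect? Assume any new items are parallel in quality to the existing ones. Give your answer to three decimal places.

0.683

n = 9/14 = 0.6429
r_new = (0.6429 × 0.77) / (1 + (0.6429 − 1) × 0.77)
r_new = 0.4950 / 0.7250 ≈ 0.6828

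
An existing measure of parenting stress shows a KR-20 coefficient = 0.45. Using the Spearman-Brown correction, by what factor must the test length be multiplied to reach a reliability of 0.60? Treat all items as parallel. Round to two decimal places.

Rearranging the Spearman-Brown formula for n,
n = r*(1 − r) / [ r (1 − r*) ]
n = [0.60 × 0.55] / [0.45 × 0.40]
n = 0.3300 / 0.1800 ≈ 1.8333

1.83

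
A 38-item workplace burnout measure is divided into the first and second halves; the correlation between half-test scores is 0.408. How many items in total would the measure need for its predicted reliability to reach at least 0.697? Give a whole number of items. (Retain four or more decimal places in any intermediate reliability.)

64

Corrected full-test reliability: r_full = 2 × 0.408 / (1 + 0.408) ≈ 0.5795
n = r_tgt(1 − r_full) / [r_full(1 − r_tgt)] = 0.697 × 0.4205 / (0.5795 × 0.303) ≈ 1.6692
Required items = 1.6692 × 38 = 63.43, so 64 items.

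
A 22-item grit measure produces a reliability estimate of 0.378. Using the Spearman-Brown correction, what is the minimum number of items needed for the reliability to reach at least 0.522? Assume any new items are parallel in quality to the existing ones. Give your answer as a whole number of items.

40

Spearman-Brown solved for the length factor n:
n = r_target (1 − r_old) / [ r_old (1 − r_target) ]
n = [0.522 × 0.622] / [0.378 × 0.478]
n = 0.324684 / 0.180684 ≈ 1.7970
So the test needs 1.7970 × 22 ≈ 39.53 items; rounding up, 40.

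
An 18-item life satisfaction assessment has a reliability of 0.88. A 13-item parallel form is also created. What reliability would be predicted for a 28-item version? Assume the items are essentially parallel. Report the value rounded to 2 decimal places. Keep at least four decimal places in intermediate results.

The 13-item form is not needed; work directly from the 18-item form with n = 28/18 = 1.5556.
r_{28} = n·r / (1 + (n − 1)·r) = 1.3689 / 1.4889 ≈ 0.9194

0.92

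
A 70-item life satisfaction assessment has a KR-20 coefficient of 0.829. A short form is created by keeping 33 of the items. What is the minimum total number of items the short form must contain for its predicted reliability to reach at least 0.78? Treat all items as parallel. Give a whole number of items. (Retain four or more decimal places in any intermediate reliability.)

52

First, r for the 33-item form: n = 33/70 = 0.4714, so r_33 = 0.4714·0.829/(1 + (0.4714 − 1)·0.829) = 0.6956
Then solve for n' with r_old = 0.6956, r_target = 0.78: n' = 0.78(1 − 0.6956)/[0.6956(1 − 0.78)] = 1.5515
Total items = 1.5515 × 33 = 51.20, rounded up to 52.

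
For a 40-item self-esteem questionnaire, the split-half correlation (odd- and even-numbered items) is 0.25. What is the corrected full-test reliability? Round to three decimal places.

0.400

Apply the Spearman-Brown correction with n = 2:
r_full = 2r_hh / (1 + r_hh) = 2 × 0.25 / (1 + 0.25)
r_full = 0.5000 / 1.2500 ≈ 0.4000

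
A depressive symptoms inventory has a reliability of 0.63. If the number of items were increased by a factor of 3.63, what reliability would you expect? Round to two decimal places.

Spearman-Brown: r_new = n·r / (1 + (n − 1)·r)
r_new = (3.63 × 0.63) / (1 + (3.63 − 1) × 0.63)
     = 2.2869 / 2.6569 = 0.8607

0.86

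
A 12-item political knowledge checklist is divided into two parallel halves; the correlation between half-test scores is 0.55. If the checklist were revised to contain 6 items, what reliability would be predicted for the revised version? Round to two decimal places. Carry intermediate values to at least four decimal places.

0.55

First correct the split-half correlation to full-test reliability: r_full = 2 × 0.55 / (1 + 0.55) ≈ 0.7097
Then adjust to 6 items: n = 6/12 = 0.5000
r_new = n·r_full / (1 + (n − 1)·r_full) = 0.3548 / 0.6452 ≈ 0.5499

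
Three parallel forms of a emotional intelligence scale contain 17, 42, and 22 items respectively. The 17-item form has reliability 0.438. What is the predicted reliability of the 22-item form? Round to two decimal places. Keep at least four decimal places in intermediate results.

The 42-item form is not needed; work directly from the 17-item form with n = 22/17 = 1.2941.
r_{22} = n·r / (1 + (n − 1)·r) = 0.5668 / 1.1288 ≈ 0.5021

0.50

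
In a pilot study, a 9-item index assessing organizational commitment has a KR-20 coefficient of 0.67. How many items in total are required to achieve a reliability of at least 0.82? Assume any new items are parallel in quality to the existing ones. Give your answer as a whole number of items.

21

n = [0.82 × 0.33] / [0.67 × 0.18]
n = 0.2706 / 0.1206 ≈ 2.2438
Items needed = n × 9 = 2.2438 × 9 ≈ 20.19 → round up to 21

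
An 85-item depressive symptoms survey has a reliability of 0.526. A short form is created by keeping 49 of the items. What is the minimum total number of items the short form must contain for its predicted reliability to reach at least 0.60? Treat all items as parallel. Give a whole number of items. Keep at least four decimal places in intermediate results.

Short-form reliability: n = 49/85 = 0.5765; r_49 = n·r/(1+(n−1)r) ≈ 0.3901
Then solve for n' with r_old = 0.3901, r_target = 0.60: n' = 0.60(1 − 0.3901)/[0.3901(1 − 0.60)] = 2.3452
Total items = 2.3452 × 49 = 114.91, rounded up to 115.

115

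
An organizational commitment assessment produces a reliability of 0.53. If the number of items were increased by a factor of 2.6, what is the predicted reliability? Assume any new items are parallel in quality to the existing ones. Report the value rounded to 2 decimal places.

By Spearman-Brown, r_new = n r / (1 + (n − 1) r).
r_new = 2.6·0.53 / [1 + (2.6 − 1)·0.53]
     = 1.3780 / 1.8480 = 0.7457

0.75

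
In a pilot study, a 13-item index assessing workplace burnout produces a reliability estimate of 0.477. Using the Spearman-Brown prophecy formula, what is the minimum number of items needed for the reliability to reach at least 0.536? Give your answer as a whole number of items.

Spearman-Brown solved for the length factor n:
n = r*(1 − r) / [ r (1 − r*) ]
n = [0.536 × 0.523] / [0.477 × 0.464]
n = 0.280328 / 0.221328 ≈ 1.2666
So the test needs 1.2666 × 13 ≈ 16.47 items; rounding up, 17.

17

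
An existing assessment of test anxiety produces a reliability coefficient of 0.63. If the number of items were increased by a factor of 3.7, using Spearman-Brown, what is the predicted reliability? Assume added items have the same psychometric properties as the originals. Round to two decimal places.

0.86

Apply the Spearman-Brown prophecy formula, r' = nr / [1 + (n − 1)r]:
r_new = 3.7·0.63 / [1 + (3.7 − 1)·0.63]
     = 2.3310 / 2.7010 = 0.8630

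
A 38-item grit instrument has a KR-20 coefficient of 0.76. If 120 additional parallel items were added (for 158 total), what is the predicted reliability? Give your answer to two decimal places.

n = 158/38 = 4.1579
By Spearman-Brown, r_new = n r / (1 + (n − 1) r).
r_new = (4.1579 × 0.76) / (1 + (4.1579 − 1) × 0.76)
r_new = 3.1600 / 3.4000 ≈ 0.9294

0.93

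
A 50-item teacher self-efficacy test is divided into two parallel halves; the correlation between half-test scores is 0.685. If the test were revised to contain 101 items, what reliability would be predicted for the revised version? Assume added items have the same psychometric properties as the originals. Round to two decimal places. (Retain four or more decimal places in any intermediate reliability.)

Spearman-Brown correction (n = 2): r_full = 2·0.685/(1 + 0.685) = 0.8131
Length factor from 50 to 101 items: n = 101/50 = 2.0200
r_new = n·r_full / (1 + (n − 1)·r_full) = 1.6425 / 1.8294 ≈ 0.8978

0.90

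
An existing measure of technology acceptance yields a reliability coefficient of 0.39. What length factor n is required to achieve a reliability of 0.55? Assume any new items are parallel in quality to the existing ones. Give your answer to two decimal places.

1.91

n = [0.55 × 0.61] / [0.39 × 0.45]
n = 0.3355 / 0.1755 ≈ 1.9117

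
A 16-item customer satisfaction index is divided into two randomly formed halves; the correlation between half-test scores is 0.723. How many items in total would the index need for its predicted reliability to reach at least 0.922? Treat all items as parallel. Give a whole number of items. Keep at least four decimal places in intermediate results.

Corrected full-test reliability: r_full = 2 × 0.723 / (1 + 0.723) ≈ 0.8392
Solve Spearman-Brown for n: n = 0.922(1 − 0.8392) / [0.8392(1 − 0.922)] = 2.2649
Items = 2.2649 × 16 ≈ 36.24 → 37

37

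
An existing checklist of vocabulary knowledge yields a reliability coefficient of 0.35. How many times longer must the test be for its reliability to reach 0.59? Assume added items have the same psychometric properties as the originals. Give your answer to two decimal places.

Rearranging the Spearman-Brown formula for n,
n = r*(1 − r) / [ r (1 − r*) ]
n = 0.59 × (1 − 0.35) / [ 0.35 × (1 − 0.59) ]
  = 0.3835 / 0.1435 = 2.6725

2.67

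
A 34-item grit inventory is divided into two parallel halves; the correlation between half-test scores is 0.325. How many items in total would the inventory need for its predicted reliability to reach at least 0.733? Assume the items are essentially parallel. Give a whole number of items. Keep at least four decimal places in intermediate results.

97

Corrected full-test reliability: r_full = 2 × 0.325 / (1 + 0.325) ≈ 0.4906
n = r_tgt(1 − r_full) / [r_full(1 − r_tgt)] = 0.733 × 0.5094 / (0.4906 × 0.267) ≈ 2.8505
Required items = 2.8505 × 34 = 96.92, so 97 items.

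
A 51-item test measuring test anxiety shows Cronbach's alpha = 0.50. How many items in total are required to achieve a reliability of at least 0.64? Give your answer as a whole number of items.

Rearranging the Spearman-Brown formula for n,
n = r_target (1 − r_old) / [ r_old (1 − r_target) ]
n = 0.64 × (1 − 0.50) / [ 0.50 × (1 − 0.64) ]
  = 0.3200 / 0.1800 = 1.7778
Items needed = n × 51 = 1.7778 × 51 ≈ 90.67 → round up to 91

91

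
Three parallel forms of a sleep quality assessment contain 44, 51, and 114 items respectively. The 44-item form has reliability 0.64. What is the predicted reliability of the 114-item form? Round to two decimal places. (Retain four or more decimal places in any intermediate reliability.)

Only the ratio of lengths matters: n = 114/44 = 2.5909
r_{114} = n·r / (1 + (n − 1)·r) = 1.6582 / 2.0182 ≈ 0.8216

0.82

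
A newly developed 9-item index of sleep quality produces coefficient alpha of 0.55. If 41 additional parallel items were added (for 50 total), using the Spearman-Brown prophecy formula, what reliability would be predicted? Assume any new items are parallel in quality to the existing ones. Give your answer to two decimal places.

n = 50/9 = 5.5556
By Spearman-Brown, r_new = n r / (1 + (n − 1) r).
r_new = (5.5556 × 0.55) / (1 + (5.5556 − 1) × 0.55)
     = 3.0556 / 3.5056 = 0.8716

0.87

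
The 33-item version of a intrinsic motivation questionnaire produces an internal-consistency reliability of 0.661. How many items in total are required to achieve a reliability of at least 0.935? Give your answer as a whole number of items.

n = 0.935 × (1 − 0.661) / [ 0.661 × (1 − 0.935) ]
n = 0.316965 / 0.042965 ≈ 7.3773
Items needed = n × 33 = 7.3773 × 33 ≈ 243.45 → round up to 244

244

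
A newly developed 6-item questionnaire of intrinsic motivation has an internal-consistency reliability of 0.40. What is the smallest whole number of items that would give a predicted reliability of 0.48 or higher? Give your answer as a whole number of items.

9

n = [0.48 × 0.60] / [0.40 × 0.52]
n = 0.2880 / 0.2080 ≈ 1.3846
Items needed = n × 6 = 1.3846 × 6 ≈ 8.31 → round up to 9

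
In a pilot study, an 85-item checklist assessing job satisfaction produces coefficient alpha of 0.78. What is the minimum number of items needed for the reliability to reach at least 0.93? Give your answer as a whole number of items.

Rearranging the Spearman-Brown formula for n,
n = r*(1 − r) / [ r (1 − r*) ]
n = [0.93 × 0.22] / [0.78 × 0.07]
n = 0.2046 / 0.0546 ≈ 3.7473
So the test needs 3.7473 × 85 ≈ 318.52 items; rounding up, 319.

319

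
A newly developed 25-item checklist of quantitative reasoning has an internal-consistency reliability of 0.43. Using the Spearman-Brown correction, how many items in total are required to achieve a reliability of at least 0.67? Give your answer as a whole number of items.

Rearranging the Spearman-Brown formula for n,
n = r_target (1 − r_old) / [ r_old (1 − r_target) ]
n = 0.67(1 − 0.43) / [0.43(1 − 0.67)]
n = 0.3819 / 0.1419 ≈ 2.6913
So the test needs 2.6913 × 25 ≈ 67.28 items; rounding up, 68.

68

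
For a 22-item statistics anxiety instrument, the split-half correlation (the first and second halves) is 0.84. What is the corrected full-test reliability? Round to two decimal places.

0.91

Apply the Spearman-Brown correction with n = 2:
r_full = 2(0.84) / (1 + 0.84)
r_full = 1.6800 / 1.8400 ≈ 0.9130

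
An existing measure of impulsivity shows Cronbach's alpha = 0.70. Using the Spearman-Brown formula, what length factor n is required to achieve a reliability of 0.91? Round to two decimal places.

n = 0.91 × (1 − 0.70) / [ 0.70 × (1 − 0.91) ]
  = 0.2730 / 0.0630 = 4.3333

4.33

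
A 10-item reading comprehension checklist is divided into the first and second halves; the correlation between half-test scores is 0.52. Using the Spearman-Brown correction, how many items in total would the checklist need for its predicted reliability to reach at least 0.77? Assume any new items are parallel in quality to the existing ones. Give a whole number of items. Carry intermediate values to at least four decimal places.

16

Corrected full-test reliability: r_full = 2 × 0.52 / (1 + 0.52) ≈ 0.6842
n = r_tgt(1 − r_full) / [r_full(1 − r_tgt)] = 0.77 × 0.3158 / (0.6842 × 0.23) ≈ 1.5452
Required items = 1.5452 × 10 = 15.45, so 16 items.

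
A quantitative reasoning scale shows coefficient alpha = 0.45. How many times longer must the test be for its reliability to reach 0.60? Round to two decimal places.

1.83

Spearman-Brown solved for the length factor n:
n = r*(1 − r) / [ r (1 − r*) ]
n = 0.60(1 − 0.45) / [0.45(1 − 0.60)]
n = 0.3300 / 0.1800 ≈ 1.8333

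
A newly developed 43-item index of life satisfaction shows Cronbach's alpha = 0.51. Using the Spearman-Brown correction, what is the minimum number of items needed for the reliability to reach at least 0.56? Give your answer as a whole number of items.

n = 0.56(1 − 0.51) / [0.51(1 − 0.56)]
n = 0.2744 / 0.2244 ≈ 1.2228
Items needed = n × 43 = 1.2228 × 43 ≈ 52.58 → round up to 53

53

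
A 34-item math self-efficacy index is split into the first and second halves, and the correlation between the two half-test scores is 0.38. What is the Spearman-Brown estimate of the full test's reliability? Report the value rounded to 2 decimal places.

Each half is half the length of the full test, so the full test is n = 2 times a half.
r_full = 2r_hh / (1 + r_hh) = 2 × 0.38 / (1 + 0.38)
r_full = 0.7600 / 1.3800 ≈ 0.5507

0.55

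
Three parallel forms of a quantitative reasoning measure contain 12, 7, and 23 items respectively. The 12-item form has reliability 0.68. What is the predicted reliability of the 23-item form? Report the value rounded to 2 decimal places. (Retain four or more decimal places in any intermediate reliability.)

0.80

The 7-item form is not needed; work directly from the 12-item form with n = 23/12 = 1.9167.
r_{23} = n·r / (1 + (n − 1)·r) = 1.3034 / 1.6234 ≈ 0.8029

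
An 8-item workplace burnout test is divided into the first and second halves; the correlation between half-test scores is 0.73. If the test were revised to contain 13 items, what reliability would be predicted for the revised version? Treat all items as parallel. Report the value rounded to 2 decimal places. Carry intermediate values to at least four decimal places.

0.90

Full-test reliability from the split-half r: r_full = 2(0.73)/(1 + 0.73) = 0.8439
Then adjust to 13 items: n = 13/8 = 1.6250
r_new = n·r_full / (1 + (n − 1)·r_full) = 1.3713 / 1.5274 ≈ 0.8978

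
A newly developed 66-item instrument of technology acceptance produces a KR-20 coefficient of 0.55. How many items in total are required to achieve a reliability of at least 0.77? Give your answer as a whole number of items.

n = [0.77 × 0.45] / [0.55 × 0.23]
  = 0.3465 / 0.1265 = 2.7391
2.7391 × 66 = 180.78 → 181 items

181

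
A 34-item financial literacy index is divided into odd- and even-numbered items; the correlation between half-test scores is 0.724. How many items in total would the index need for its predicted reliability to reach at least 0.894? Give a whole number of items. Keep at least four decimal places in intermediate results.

55

Corrected full-test reliability: r_full = 2 × 0.724 / (1 + 0.724) ≈ 0.8399
Solve Spearman-Brown for n: n = 0.894(1 − 0.8399) / [0.8399(1 − 0.894)] = 1.6077
Required items = 1.6077 × 34 = 54.66, so 55 items.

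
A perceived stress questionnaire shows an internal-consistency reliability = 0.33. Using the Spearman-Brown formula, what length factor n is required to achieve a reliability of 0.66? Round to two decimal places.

3.94

n = 0.66(1 − 0.33) / [0.33(1 − 0.66)]
n = 0.4422 / 0.1122 ≈ 3.9412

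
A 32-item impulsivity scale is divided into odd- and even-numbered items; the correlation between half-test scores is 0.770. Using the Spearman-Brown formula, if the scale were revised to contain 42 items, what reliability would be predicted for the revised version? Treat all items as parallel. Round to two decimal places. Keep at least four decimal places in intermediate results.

0.90

Spearman-Brown correction (n = 2): r_full = 2·0.770/(1 + 0.770) = 0.8701
Then adjust to 42 items: n = 42/32 = 1.3125
r_new = n·r_full / (1 + (n − 1)·r_full) = 1.1420 / 1.2719 ≈ 0.8979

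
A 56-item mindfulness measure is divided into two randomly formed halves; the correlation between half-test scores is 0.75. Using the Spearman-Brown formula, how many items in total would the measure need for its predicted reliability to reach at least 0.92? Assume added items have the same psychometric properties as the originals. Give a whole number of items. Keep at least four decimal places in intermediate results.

r_full = 2(0.75)/(1 + 0.75) = 0.8571
n = r_tgt(1 − r_full) / [r_full(1 − r_tgt)] = 0.92 × 0.1429 / (0.8571 × 0.08) ≈ 1.9173
Required items = 1.9173 × 56 = 107.37, so 108 items.

108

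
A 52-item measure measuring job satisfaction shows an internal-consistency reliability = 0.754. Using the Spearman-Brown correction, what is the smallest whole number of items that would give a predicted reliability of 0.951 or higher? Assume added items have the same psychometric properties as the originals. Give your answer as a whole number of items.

330

Rearranging the Spearman-Brown formula for n,
n = r_target (1 − r_old) / [ r_old (1 − r_target) ]
n = [0.951 × 0.246] / [0.754 × 0.049]
n = 0.233946 / 0.036946 ≈ 6.3321
Items needed = n × 52 = 6.3321 × 52 ≈ 329.27 → round up to 330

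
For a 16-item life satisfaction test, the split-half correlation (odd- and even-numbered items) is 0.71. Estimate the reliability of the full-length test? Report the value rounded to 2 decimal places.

r_full = 2r_hh / (1 + r_hh) = 2 × 0.71 / (1 + 0.71)
r_full = 1.4200 / 1.7100 ≈ 0.8304

0.83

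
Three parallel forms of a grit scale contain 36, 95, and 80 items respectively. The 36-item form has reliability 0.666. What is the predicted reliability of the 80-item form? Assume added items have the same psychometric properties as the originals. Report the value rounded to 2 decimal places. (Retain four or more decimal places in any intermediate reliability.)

The 95-item form is not needed; work directly from the 36-item form with n = 80/36 = 2.2222.
r_{80} = n·r / (1 + (n − 1)·r) = 1.4800 / 1.8140 ≈ 0.8159

0.82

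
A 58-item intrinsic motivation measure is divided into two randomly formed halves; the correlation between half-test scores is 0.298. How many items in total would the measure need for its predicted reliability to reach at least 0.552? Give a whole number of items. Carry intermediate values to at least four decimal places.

85

r_full = 2(0.298)/(1 + 0.298) = 0.4592
n = r_tgt(1 − r_full) / [r_full(1 − r_tgt)] = 0.552 × 0.5408 / (0.4592 × 0.448) ≈ 1.4511
Items = 1.4511 × 58 ≈ 84.16 → 85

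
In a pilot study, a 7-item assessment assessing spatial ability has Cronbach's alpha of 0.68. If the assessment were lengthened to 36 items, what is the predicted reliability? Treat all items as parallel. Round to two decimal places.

0.92

n = 36/7 = 5.1429
r_new = (5.1429 × 0.68) / (1 + (5.1429 − 1) × 0.68)
r_new = 3.4972 / 3.8172 ≈ 0.9162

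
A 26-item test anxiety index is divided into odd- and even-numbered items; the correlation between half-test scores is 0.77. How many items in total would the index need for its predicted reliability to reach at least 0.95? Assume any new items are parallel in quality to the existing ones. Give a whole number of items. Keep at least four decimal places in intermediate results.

74

Corrected full-test reliability: r_full = 2 × 0.77 / (1 + 0.77) ≈ 0.8701
n = r_tgt(1 − r_full) / [r_full(1 − r_tgt)] = 0.95 × 0.1299 / (0.8701 × 0.05) ≈ 2.8366
Items = 2.8366 × 26 ≈ 73.75 → 74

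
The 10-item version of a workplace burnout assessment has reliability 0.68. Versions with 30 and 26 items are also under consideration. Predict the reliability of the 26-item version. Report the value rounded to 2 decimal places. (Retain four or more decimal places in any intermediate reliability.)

Only the ratio of lengths matters: n = 26/10 = 2.6000
r_{26} = n·r / (1 + (n − 1)·r) = 1.7680 / 2.0880 ≈ 0.8467

0.85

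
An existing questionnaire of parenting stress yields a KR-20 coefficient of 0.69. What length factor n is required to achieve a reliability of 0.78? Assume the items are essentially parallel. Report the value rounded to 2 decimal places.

1.59

n = 0.78 × (1 − 0.69) / [ 0.69 × (1 − 0.78) ]
  = 0.2418 / 0.1518 = 1.5929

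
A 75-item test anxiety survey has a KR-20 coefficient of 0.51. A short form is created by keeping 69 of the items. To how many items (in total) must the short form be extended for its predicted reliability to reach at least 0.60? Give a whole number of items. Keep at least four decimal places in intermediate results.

First, r for the 69-item form: n = 69/75 = 0.9200, so r_69 = 0.9200·0.51/(1 + (0.9200 − 1)·0.51) = 0.4892
Length factor from the short form to reach 0.60: n' = 0.60(1 − 0.4892) / [0.4892(1 − 0.60)] ≈ 1.5662
Items = 1.5662 × 69 ≈ 108.07 → 109

109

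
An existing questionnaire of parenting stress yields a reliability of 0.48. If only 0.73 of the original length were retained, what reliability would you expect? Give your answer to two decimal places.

0.40

By Spearman-Brown, r_new = n r / (1 + (n − 1) r).
r_new = 0.73·0.48 / [1 + (0.73 − 1)·0.48]
r_new = 0.3504 / 0.8704 ≈ 0.4026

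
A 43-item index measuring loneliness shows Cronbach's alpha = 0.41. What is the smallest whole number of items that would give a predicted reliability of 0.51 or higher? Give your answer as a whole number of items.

65

n = 0.51 × (1 − 0.41) / [ 0.41 × (1 − 0.51) ]
n = 0.3009 / 0.2009 ≈ 1.4978
Items needed = n × 43 = 1.4978 × 43 ≈ 64.41 → round up to 65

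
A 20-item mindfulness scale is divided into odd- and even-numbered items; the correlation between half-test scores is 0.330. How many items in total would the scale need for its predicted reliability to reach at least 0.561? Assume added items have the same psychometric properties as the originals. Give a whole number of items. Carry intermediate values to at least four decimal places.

r_full = 2(0.330)/(1 + 0.330) = 0.4962
Solve Spearman-Brown for n: n = 0.561(1 − 0.4962) / [0.4962(1 − 0.561)] = 1.2975
Required items = 1.2975 × 20 = 25.95, so 26 items.

26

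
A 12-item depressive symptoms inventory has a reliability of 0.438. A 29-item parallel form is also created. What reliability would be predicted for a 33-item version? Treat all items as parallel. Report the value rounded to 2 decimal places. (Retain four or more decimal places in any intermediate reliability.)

0.68

The 29-item form is not needed; work directly from the 12-item form with n = 33/12 = 2.7500.
r_{33} = n·r / (1 + (n − 1)·r) = 1.2045 / 1.7665 ≈ 0.6819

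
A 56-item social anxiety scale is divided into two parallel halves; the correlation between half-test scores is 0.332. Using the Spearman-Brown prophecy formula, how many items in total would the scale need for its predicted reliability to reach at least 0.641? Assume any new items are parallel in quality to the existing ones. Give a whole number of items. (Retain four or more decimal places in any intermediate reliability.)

Corrected full-test reliability: r_full = 2 × 0.332 / (1 + 0.332) ≈ 0.4985
n = r_tgt(1 − r_full) / [r_full(1 − r_tgt)] = 0.641 × 0.5015 / (0.4985 × 0.359) ≈ 1.7963
Required items = 1.7963 × 56 = 100.59, so 101 items.

101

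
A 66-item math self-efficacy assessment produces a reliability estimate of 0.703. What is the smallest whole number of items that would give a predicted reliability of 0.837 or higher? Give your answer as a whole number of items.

Spearman-Brown solved for the length factor n:
n = r*(1 − r) / [ r (1 − r*) ]
n = 0.837 × (1 − 0.703) / [ 0.703 × (1 − 0.837) ]
n = 0.248589 / 0.114589 ≈ 2.1694
Items needed = n × 66 = 2.1694 × 66 ≈ 143.18 → round up to 144

144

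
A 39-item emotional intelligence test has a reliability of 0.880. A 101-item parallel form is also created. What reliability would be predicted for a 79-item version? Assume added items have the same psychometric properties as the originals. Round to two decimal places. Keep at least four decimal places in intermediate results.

Only the ratio of lengths matters: n = 79/39 = 2.0256
r_{79} = n·r / (1 + (n − 1)·r) = 1.7825 / 1.9025 ≈ 0.9369

0.94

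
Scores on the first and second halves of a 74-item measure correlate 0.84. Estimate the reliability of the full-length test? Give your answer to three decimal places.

0.913

Apply the Spearman-Brown correction with n = 2:
r_full = 2r_hh / (1 + r_hh) = 2 × 0.84 / (1 + 0.84)
r_full = 1.6800 / 1.8400 ≈ 0.9130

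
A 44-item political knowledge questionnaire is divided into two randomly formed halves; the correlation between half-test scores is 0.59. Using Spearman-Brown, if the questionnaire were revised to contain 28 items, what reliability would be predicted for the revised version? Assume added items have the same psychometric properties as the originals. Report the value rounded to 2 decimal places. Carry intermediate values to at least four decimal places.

Spearman-Brown correction (n = 2): r_full = 2·0.59/(1 + 0.59) = 0.7421
Then adjust to 28 items: n = 28/44 = 0.6364
r_new = n·r_full / (1 + (n − 1)·r_full) = 0.4723 / 0.7302 ≈ 0.6468

0.65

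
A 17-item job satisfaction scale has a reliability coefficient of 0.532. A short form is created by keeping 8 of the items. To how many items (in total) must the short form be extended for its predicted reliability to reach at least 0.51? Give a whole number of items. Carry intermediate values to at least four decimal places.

Short-form reliability: n = 8/17 = 0.4706; r_8 = n·r/(1+(n−1)r) ≈ 0.3485
Length factor from the short form to reach 0.51: n' = 0.51(1 − 0.3485) / [0.3485(1 − 0.51)] ≈ 1.9457
Items = 1.9457 × 8 ≈ 15.57 → 16

16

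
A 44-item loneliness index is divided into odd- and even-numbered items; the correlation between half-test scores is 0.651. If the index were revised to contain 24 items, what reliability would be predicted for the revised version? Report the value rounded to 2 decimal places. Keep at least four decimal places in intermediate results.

Full-test reliability from the split-half r: r_full = 2(0.651)/(1 + 0.651) = 0.7886
Then adjust to 24 items: n = 24/44 = 0.5455
r_new = n·r_full / (1 + (n − 1)·r_full) = 0.4302 / 0.6416 ≈ 0.6705

0.67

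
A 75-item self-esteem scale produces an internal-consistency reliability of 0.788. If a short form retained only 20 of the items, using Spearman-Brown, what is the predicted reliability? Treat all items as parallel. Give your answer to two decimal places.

The new length is 20/75 = 0.2667 times the old.
Apply the Spearman-Brown prophecy formula, r' = nr / [1 + (n − 1)r]:
r_new = 0.2667·0.788 / [1 + (0.2667 − 1)·0.788]
     = 0.2102 / 0.4222 = 0.4979

0.50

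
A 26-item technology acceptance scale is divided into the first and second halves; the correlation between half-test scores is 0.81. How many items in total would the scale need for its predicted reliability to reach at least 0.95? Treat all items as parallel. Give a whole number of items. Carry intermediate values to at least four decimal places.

r_full = 2(0.81)/(1 + 0.81) = 0.8950
n = r_tgt(1 − r_full) / [r_full(1 − r_tgt)] = 0.95 × 0.1050 / (0.8950 × 0.05) ≈ 2.2291
Required items = 2.2291 × 26 = 57.96, so 58 items.

58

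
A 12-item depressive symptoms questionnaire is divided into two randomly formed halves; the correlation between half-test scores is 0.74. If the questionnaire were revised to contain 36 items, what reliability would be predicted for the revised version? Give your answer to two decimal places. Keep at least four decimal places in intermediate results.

Spearman-Brown correction (n = 2): r_full = 2·0.74/(1 + 0.74) = 0.8506
Then adjust to 36 items: n = 36/12 = 3.0000
r_new = n·r_full / (1 + (n − 1)·r_full) = 2.5518 / 2.7012 ≈ 0.9447

0.94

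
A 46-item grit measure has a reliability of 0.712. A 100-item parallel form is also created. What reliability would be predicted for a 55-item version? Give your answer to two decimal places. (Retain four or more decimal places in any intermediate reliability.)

0.75

The 100-item form is not needed; work directly from the 46-item form with n = 55/46 = 1.1957.
r_{55} = n·r / (1 + (n − 1)·r) = 0.8513 / 1.1393 ≈ 0.7472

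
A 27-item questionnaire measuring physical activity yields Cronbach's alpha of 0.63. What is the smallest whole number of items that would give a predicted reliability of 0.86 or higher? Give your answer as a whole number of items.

98

Spearman-Brown solved for the length factor n:
n = r_target (1 − r_old) / [ r_old (1 − r_target) ]
n = [0.86 × 0.37] / [0.63 × 0.14]
n = 0.3182 / 0.0882 ≈ 3.6077
3.6077 × 27 = 97.41 → 98 items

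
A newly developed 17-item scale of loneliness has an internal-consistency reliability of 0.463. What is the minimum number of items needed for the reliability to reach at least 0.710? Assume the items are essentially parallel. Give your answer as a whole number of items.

n = 0.710 × (1 − 0.463) / [ 0.463 × (1 − 0.710) ]
n = 0.381270 / 0.134270 ≈ 2.8396
Items needed = n × 17 = 2.8396 × 17 ≈ 48.27 → round up to 49

49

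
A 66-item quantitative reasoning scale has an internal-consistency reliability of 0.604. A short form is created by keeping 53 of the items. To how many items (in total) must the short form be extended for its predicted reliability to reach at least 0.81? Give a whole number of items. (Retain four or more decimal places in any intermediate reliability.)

185

First, r for the 53-item form: n = 53/66 = 0.8030, so r_53 = 0.8030·0.604/(1 + (0.8030 − 1)·0.604) = 0.5505
Length factor from the short form to reach 0.81: n' = 0.81(1 − 0.5505) / [0.5505(1 − 0.81)] ≈ 3.4810
Items = 3.4810 × 53 ≈ 184.49 → 185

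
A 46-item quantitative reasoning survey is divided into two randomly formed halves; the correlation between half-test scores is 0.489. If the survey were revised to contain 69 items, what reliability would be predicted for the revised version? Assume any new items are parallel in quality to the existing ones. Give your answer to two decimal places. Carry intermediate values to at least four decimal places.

0.74

Spearman-Brown correction (n = 2): r_full = 2·0.489/(1 + 0.489) = 0.6568
Length factor from 46 to 69 items: n = 69/46 = 1.5000
r_new = n·r_full / (1 + (n − 1)·r_full) = 0.9852 / 1.3284 ≈ 0.7416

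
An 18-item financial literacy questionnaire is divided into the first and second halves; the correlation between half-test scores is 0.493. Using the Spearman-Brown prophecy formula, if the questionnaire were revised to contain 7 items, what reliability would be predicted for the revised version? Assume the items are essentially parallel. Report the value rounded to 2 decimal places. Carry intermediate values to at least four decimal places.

First correct the split-half correlation to full-test reliability: r_full = 2 × 0.493 / (1 + 0.493) ≈ 0.6604
Length factor from 18 to 7 items: n = 7/18 = 0.3889
r_new = n·r_full / (1 + (n − 1)·r_full) = 0.2568 / 0.5964 ≈ 0.4306

0.43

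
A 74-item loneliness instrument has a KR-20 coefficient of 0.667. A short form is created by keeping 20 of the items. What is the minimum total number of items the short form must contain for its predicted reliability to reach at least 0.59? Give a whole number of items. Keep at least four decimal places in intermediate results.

First, r for the 20-item form: n = 20/74 = 0.2703, so r_20 = 0.2703·0.667/(1 + (0.2703 − 1)·0.667) = 0.3512
Then solve for n' with r_old = 0.3512, r_target = 0.59: n' = 0.59(1 − 0.3512)/[0.3512(1 − 0.59)] = 2.6584
Total items = 2.6584 × 20 = 53.17, rounded up to 54.

54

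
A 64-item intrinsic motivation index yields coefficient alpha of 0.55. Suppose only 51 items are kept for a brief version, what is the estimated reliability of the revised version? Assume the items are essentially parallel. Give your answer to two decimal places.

0.49

n = 51/64 = 0.7969
Apply the Spearman-Brown prophecy formula, r' = nr / [1 + (n − 1)r]:
r_new = (0.7969 × 0.55) / (1 + (0.7969 − 1) × 0.55)
     = 0.4383 / 0.8883 = 0.4934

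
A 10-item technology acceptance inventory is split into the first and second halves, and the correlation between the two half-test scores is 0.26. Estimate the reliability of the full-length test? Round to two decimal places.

0.41

r_full = 2r_hh / (1 + r_hh) = 2 × 0.26 / (1 + 0.26)
       = 0.5200 / 1.2600 = 0.4127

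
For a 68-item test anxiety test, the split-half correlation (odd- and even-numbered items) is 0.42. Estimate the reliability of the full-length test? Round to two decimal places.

Apply the Spearman-Brown correction with n = 2:
r_full = 2r_hh / (1 + r_hh) = 2 × 0.42 / (1 + 0.42)
       = 0.8400 / 1.4200 = 0.5915

0.59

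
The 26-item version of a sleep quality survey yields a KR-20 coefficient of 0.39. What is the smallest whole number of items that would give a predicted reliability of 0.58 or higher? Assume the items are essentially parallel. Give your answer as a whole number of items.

57

n = 0.58 × (1 − 0.39) / [ 0.39 × (1 − 0.58) ]
  = 0.3538 / 0.1638 = 2.1600
2.1600 × 26 = 56.16 → 57 items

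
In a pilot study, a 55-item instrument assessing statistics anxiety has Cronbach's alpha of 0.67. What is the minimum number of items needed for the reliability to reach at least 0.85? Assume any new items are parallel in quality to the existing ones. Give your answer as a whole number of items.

n = [0.85 × 0.33] / [0.67 × 0.15]
  = 0.2805 / 0.1005 = 2.7910
Items needed = n × 55 = 2.7910 × 55 ≈ 153.50 → round up to 154

154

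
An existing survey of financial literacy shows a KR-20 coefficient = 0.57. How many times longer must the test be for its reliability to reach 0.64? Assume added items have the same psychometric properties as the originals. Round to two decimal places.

1.34

Invert Spearman-Brown to solve for n:
n = r_target (1 − r_old) / [ r_old (1 − r_target) ]
n = 0.64(1 − 0.57) / [0.57(1 − 0.64)]
  = 0.2752 / 0.2052 = 1.3411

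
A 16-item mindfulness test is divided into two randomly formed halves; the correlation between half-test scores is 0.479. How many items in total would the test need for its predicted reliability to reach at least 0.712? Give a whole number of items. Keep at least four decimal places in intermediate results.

r_full = 2(0.479)/(1 + 0.479) = 0.6477
Solve Spearman-Brown for n: n = 0.712(1 − 0.6477) / [0.6477(1 − 0.712)] = 1.3447
Items = 1.3447 × 16 ≈ 21.52 → 22

22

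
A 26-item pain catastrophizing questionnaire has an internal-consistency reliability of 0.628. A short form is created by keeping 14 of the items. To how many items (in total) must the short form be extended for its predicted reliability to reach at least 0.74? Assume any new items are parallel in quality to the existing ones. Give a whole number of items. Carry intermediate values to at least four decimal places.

First, r for the 14-item form: n = 14/26 = 0.5385, so r_14 = 0.5385·0.628/(1 + (0.5385 − 1)·0.628) = 0.4762
Then solve for n' with r_old = 0.4762, r_target = 0.74: n' = 0.74(1 − 0.4762)/[0.4762(1 − 0.74)] = 3.1306
Items = 3.1306 × 14 ≈ 43.83 → 44

44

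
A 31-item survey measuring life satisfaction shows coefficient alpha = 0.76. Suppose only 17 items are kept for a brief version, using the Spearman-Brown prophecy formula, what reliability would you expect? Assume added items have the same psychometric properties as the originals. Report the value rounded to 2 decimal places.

n = 17/31 = 0.5484
By Spearman-Brown, r_new = n r / (1 + (n − 1) r).
r_new = 0.5484·0.76 / [1 + (0.5484 − 1)·0.76]
     = 0.4168 / 0.6568 = 0.6346

0.63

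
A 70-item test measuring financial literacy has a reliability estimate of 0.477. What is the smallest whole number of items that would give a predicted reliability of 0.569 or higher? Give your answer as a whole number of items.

102

n = 0.569(1 − 0.477) / [0.477(1 − 0.569)]
n = 0.297587 / 0.205587 ≈ 1.4475
1.4475 × 70 = 101.33 → 102 items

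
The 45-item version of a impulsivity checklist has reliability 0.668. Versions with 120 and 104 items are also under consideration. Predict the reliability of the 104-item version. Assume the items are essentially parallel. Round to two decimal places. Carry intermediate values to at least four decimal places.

0.82

The 120-item form is not needed; work directly from the 45-item form with n = 104/45 = 2.3111.
r_{104} = n·r / (1 + (n − 1)·r) = 1.5438 / 1.8758 ≈ 0.8230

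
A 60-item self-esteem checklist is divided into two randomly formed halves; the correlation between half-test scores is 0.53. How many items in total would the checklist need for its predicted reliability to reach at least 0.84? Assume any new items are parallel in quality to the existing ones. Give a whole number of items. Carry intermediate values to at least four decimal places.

r_full = 2(0.53)/(1 + 0.53) = 0.6928
Solve Spearman-Brown for n: n = 0.84(1 − 0.6928) / [0.6928(1 − 0.84)] = 2.3279
Required items = 2.3279 × 60 = 139.67, so 140 items.

140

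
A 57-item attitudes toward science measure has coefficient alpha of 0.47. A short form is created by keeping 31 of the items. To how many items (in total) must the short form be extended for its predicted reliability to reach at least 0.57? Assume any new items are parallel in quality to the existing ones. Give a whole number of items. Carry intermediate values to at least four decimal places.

First, r for the 31-item form: n = 31/57 = 0.5439, so r_31 = 0.5439·0.47/(1 + (0.5439 − 1)·0.47) = 0.3254
Length factor from the short form to reach 0.57: n' = 0.57(1 − 0.3254) / [0.3254(1 − 0.57)] ≈ 2.7481
Total items = 2.7481 × 31 = 85.19, rounded up to 86.

86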